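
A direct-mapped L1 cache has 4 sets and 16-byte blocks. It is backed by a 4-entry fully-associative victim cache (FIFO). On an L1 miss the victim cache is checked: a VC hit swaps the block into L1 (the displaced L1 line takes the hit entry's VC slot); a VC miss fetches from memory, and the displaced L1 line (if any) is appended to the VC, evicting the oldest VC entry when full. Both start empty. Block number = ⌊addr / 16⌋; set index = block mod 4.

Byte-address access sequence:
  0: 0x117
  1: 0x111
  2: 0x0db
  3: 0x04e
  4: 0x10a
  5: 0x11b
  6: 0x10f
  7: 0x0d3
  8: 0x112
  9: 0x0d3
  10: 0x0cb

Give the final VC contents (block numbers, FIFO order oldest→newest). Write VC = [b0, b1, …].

VC = [17, 4, 16]

0: 0x117 (blk 17, set 1) → MISS  vc=[]
1: 0x111 (blk 17, set 1) → L1-HIT  vc=[]
2: 0xdb (blk 13, set 1) → MISS  vc=[17]
3: 0x4e (blk 4, set 0) → MISS  vc=[17]
4: 0x10a (blk 16, set 0) → MISS  vc=[17, 4]
5: 0x11b (blk 17, set 1) → VC-HIT  vc=[13, 4]
6: 0x10f (blk 16, set 0) → L1-HIT  vc=[13, 4]
7: 0xd3 (blk 13, set 1) → VC-HIT  vc=[17, 4]
8: 0x112 (blk 17, set 1) → VC-HIT  vc=[13, 4]
9: 0xd3 (blk 13, set 1) → VC-HIT  vc=[17, 4]
10: 0xcb (blk 12, set 0) → MISS  vc=[17, 4, 16]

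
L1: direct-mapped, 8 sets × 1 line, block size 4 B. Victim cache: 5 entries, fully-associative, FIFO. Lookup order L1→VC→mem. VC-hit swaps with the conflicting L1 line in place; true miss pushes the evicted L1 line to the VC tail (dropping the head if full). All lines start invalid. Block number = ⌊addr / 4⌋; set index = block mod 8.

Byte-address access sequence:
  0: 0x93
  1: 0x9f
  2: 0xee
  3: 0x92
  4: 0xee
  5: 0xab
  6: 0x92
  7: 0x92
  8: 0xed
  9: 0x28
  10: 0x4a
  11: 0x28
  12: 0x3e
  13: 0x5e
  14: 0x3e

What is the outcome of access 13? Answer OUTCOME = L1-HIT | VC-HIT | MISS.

#0 0x93→b36/s4 MISS; vc=[]
#1 0x9f→b39/s7 MISS; vc=[]
#2 0xee→b59/s3 MISS; vc=[]
#3 0x92→b36/s4 L1-HIT; vc=[]
#4 0xee→b59/s3 L1-HIT; vc=[]
#5 0xab→b42/s2 MISS; vc=[]
#6 0x92→b36/s4 L1-HIT; vc=[]
#7 0x92→b36/s4 L1-HIT; vc=[]
#8 0xed→b59/s3 L1-HIT; vc=[]
#9 0x28→b10/s2 MISS; vc=[42]
#10 0x4a→b18/s2 MISS; vc=[42,10]
#11 0x28→b10/s2 VC-HIT; vc=[42,18]
#12 0x3e→b15/s7 MISS; vc=[42,18,39]
#13 0x5e→b23/s7 MISS; vc=[42,18,39,15]
#14 0x3e→b15/s7 VC-HIT; vc=[42,18,39,23]

OUTCOME = MISS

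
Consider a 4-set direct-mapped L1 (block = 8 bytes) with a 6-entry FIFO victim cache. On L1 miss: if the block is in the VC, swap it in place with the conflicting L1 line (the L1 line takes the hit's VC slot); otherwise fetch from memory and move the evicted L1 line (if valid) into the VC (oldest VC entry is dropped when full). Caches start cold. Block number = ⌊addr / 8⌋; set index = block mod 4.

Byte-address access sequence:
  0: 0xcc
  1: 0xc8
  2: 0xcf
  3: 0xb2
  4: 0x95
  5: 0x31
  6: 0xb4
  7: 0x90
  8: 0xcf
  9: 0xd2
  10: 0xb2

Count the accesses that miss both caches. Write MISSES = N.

  [0] addr=0xcc blk=25 s=1: MISS | VC []
  [1] addr=0xc8 blk=25 s=1: L1-HIT | VC []
  [2] addr=0xcf blk=25 s=1: L1-HIT | VC []
  [3] addr=0xb2 blk=22 s=2: MISS | VC []
  [4] addr=0x95 blk=18 s=2: MISS | VC [22]
  [5] addr=0x31 blk=6 s=2: MISS | VC [22, 18]
  [6] addr=0xb4 blk=22 s=2: VC-HIT | VC [6, 18]
  [7] addr=0x90 blk=18 s=2: VC-HIT | VC [6, 22]
  [8] addr=0xcf blk=25 s=1: L1-HIT | VC [6, 22]
  [9] addr=0xd2 blk=26 s=2: MISS | VC [6, 22, 18]
  [10] addr=0xb2 blk=22 s=2: VC-HIT | VC [6, 26, 18]

MISSES = 5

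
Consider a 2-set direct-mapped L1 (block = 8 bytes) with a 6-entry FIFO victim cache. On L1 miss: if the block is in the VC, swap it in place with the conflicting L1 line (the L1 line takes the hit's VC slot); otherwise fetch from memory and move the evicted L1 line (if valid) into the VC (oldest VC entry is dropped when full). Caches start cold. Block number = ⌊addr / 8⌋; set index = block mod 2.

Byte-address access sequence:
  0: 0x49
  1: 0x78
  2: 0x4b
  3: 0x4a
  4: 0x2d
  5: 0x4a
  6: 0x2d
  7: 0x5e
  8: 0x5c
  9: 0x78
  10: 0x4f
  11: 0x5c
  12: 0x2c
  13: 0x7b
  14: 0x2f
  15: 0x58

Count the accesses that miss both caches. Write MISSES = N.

MISSES = 4

  [0] addr=0x49 blk=9 s=1: MISS | VC []
  [1] addr=0x78 blk=15 s=1: MISS | VC [9]
  [2] addr=0x4b blk=9 s=1: VC-HIT | VC [15]
  [3] addr=0x4a blk=9 s=1: L1-HIT | VC [15]
  [4] addr=0x2d blk=5 s=1: MISS | VC [15, 9]
  [5] addr=0x4a blk=9 s=1: VC-HIT | VC [15, 5]
  [6] addr=0x2d blk=5 s=1: VC-HIT | VC [15, 9]
  [7] addr=0x5e blk=11 s=1: MISS | VC [15, 9, 5]
  [8] addr=0x5c blk=11 s=1: L1-HIT | VC [15, 9, 5]
  [9] addr=0x78 blk=15 s=1: VC-HIT | VC [11, 9, 5]
  [10] addr=0x4f blk=9 s=1: VC-HIT | VC [11, 15, 5]
  [11] addr=0x5c blk=11 s=1: VC-HIT | VC [9, 15, 5]
  [12] addr=0x2c blk=5 s=1: VC-HIT | VC [9, 15, 11]
  [13] addr=0x7b blk=15 s=1: VC-HIT | VC [9, 5, 11]
  [14] addr=0x2f blk=5 s=1: VC-HIT | VC [9, 15, 11]
  [15] addr=0x58 blk=11 s=1: VC-HIT | VC [9, 15, 5]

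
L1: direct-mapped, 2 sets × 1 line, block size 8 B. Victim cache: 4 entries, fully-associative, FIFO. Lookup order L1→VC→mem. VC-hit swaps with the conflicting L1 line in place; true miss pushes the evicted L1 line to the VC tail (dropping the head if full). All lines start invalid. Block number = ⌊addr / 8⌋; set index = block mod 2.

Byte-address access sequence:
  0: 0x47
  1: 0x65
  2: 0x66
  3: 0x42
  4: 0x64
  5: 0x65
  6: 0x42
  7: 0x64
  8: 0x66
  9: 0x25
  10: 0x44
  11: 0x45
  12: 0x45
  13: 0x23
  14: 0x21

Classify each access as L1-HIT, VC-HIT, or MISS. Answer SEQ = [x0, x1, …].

SEQ = [MISS, MISS, L1-HIT, VC-HIT, VC-HIT, L1-HIT, VC-HIT, VC-HIT, L1-HIT, MISS, VC-HIT, L1-HIT, L1-HIT, VC-HIT, L1-HIT]

0: 0x47 (blk 8, set 0) → MISS  vc=[]
1: 0x65 (blk 12, set 0) → MISS  vc=[8]
2: 0x66 (blk 12, set 0) → L1-HIT  vc=[8]
3: 0x42 (blk 8, set 0) → VC-HIT  vc=[12]
4: 0x64 (blk 12, set 0) → VC-HIT  vc=[8]
5: 0x65 (blk 12, set 0) → L1-HIT  vc=[8]
6: 0x42 (blk 8, set 0) → VC-HIT  vc=[12]
7: 0x64 (blk 12, set 0) → VC-HIT  vc=[8]
8: 0x66 (blk 12, set 0) → L1-HIT  vc=[8]
9: 0x25 (blk 4, set 0) → MISS  vc=[8, 12]
10: 0x44 (blk 8, set 0) → VC-HIT  vc=[4, 12]
11: 0x45 (blk 8, set 0) → L1-HIT  vc=[4, 12]
12: 0x45 (blk 8, set 0) → L1-HIT  vc=[4, 12]
13: 0x23 (blk 4, set 0) → VC-HIT  vc=[8, 12]
14: 0x21 (blk 4, set 0) → L1-HIT  vc=[8, 12]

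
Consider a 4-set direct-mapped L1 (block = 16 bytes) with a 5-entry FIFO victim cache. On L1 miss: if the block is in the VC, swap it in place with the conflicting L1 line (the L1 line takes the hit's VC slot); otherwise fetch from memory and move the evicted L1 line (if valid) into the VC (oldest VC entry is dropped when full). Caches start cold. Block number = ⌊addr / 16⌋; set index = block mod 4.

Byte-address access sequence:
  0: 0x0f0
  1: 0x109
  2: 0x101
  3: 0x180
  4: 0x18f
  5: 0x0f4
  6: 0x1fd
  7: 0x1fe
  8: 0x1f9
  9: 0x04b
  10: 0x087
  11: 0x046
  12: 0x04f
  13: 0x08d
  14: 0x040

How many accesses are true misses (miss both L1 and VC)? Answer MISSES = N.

0: 0xf0 (blk 15, set 3) → MISS  vc=[]
1: 0x109 (blk 16, set 0) → MISS  vc=[]
2: 0x101 (blk 16, set 0) → L1-HIT  vc=[]
3: 0x180 (blk 24, set 0) → MISS  vc=[16]
4: 0x18f (blk 24, set 0) → L1-HIT  vc=[16]
5: 0xf4 (blk 15, set 3) → L1-HIT  vc=[16]
6: 0x1fd (blk 31, set 3) → MISS  vc=[16, 15]
7: 0x1fe (blk 31, set 3) → L1-HIT  vc=[16, 15]
8: 0x1f9 (blk 31, set 3) → L1-HIT  vc=[16, 15]
9: 0x4b (blk 4, set 0) → MISS  vc=[16, 15, 24]
10: 0x87 (blk 8, set 0) → MISS  vc=[16, 15, 24, 4]
11: 0x46 (blk 4, set 0) → VC-HIT  vc=[16, 15, 24, 8]
12: 0x4f (blk 4, set 0) → L1-HIT  vc=[16, 15, 24, 8]
13: 0x8d (blk 8, set 0) → VC-HIT  vc=[16, 15, 24, 4]
14: 0x40 (blk 4, set 0) → VC-HIT  vc=[16, 15, 24, 8]

MISSES = 6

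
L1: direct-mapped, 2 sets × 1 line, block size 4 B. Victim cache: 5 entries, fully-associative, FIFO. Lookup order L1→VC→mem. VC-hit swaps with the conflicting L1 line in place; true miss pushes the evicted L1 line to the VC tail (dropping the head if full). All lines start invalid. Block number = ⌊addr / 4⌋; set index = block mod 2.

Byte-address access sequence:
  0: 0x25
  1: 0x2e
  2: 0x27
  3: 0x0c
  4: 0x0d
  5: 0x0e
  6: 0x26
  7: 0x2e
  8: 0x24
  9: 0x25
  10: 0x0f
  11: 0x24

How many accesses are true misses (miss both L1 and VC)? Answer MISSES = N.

MISSES = 3

#0 0x25→b9/s1 MISS; vc=[]
#1 0x2e→b11/s1 MISS; vc=[9]
#2 0x27→b9/s1 VC-HIT; vc=[11]
#3 0xc→b3/s1 MISS; vc=[11,9]
#4 0xd→b3/s1 L1-HIT; vc=[11,9]
#5 0xe→b3/s1 L1-HIT; vc=[11,9]
#6 0x26→b9/s1 VC-HIT; vc=[11,3]
#7 0x2e→b11/s1 VC-HIT; vc=[9,3]
#8 0x24→b9/s1 VC-HIT; vc=[11,3]
#9 0x25→b9/s1 L1-HIT; vc=[11,3]
#10 0xf→b3/s1 VC-HIT; vc=[11,9]
#11 0x24→b9/s1 VC-HIT; vc=[11,3]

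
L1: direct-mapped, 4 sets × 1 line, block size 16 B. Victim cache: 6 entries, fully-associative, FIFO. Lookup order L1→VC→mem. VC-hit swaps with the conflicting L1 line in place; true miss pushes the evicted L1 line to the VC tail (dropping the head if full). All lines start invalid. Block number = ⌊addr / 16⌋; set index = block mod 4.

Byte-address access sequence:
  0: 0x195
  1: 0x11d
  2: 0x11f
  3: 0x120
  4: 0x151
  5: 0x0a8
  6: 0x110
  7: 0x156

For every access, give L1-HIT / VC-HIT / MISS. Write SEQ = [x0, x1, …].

SEQ = [MISS, MISS, L1-HIT, MISS, MISS, MISS, VC-HIT, VC-HIT]

0: 0x195 (blk 25, set 1) → MISS  vc=[]
1: 0x11d (blk 17, set 1) → MISS  vc=[25]
2: 0x11f (blk 17, set 1) → L1-HIT  vc=[25]
3: 0x120 (blk 18, set 2) → MISS  vc=[25]
4: 0x151 (blk 21, set 1) → MISS  vc=[25, 17]
5: 0xa8 (blk 10, set 2) → MISS  vc=[25, 17, 18]
6: 0x110 (blk 17, set 1) → VC-HIT  vc=[25, 21, 18]
7: 0x156 (blk 21, set 1) → VC-HIT  vc=[25, 17, 18]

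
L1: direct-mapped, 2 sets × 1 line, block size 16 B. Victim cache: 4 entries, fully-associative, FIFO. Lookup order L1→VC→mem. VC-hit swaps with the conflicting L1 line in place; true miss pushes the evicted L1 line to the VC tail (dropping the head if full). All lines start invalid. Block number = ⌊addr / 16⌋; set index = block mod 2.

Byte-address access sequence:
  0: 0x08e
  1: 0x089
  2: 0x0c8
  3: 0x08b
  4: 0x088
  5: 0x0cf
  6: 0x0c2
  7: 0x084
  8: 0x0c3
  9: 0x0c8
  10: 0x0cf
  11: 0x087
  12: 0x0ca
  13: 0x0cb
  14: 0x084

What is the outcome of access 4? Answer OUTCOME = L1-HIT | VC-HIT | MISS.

OUTCOME = L1-HIT

  [0] addr=0x8e blk=8 s=0: MISS | VC []
  [1] addr=0x89 blk=8 s=0: L1-HIT | VC []
  [2] addr=0xc8 blk=12 s=0: MISS | VC [8]
  [3] addr=0x8b blk=8 s=0: VC-HIT | VC [12]
  [4] addr=0x88 blk=8 s=0: L1-HIT | VC [12]
  [5] addr=0xcf blk=12 s=0: VC-HIT | VC [8]
  [6] addr=0xc2 blk=12 s=0: L1-HIT | VC [8]
  [7] addr=0x84 blk=8 s=0: VC-HIT | VC [12]
  [8] addr=0xc3 blk=12 s=0: VC-HIT | VC [8]
  [9] addr=0xc8 blk=12 s=0: L1-HIT | VC [8]
  [10] addr=0xcf blk=12 s=0: L1-HIT | VC [8]
  [11] addr=0x87 blk=8 s=0: VC-HIT | VC [12]
  [12] addr=0xca blk=12 s=0: VC-HIT | VC [8]
  [13] addr=0xcb blk=12 s=0: L1-HIT | VC [8]
  [14] addr=0x84 blk=8 s=0: VC-HIT | VC [12]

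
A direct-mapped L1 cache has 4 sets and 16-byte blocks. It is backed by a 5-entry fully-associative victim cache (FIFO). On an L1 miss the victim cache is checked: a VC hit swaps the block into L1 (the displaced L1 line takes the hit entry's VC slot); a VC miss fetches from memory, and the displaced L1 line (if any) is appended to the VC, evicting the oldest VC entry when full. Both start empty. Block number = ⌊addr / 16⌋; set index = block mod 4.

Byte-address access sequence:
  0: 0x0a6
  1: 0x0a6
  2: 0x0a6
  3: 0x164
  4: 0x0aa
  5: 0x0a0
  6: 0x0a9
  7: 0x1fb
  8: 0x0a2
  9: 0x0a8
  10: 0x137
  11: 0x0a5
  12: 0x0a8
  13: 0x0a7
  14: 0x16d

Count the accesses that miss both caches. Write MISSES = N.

0: 0xa6 (blk 10, set 2) → MISS  vc=[]
1: 0xa6 (blk 10, set 2) → L1-HIT  vc=[]
2: 0xa6 (blk 10, set 2) → L1-HIT  vc=[]
3: 0x164 (blk 22, set 2) → MISS  vc=[10]
4: 0xaa (blk 10, set 2) → VC-HIT  vc=[22]
5: 0xa0 (blk 10, set 2) → L1-HIT  vc=[22]
6: 0xa9 (blk 10, set 2) → L1-HIT  vc=[22]
7: 0x1fb (blk 31, set 3) → MISS  vc=[22]
8: 0xa2 (blk 10, set 2) → L1-HIT  vc=[22]
9: 0xa8 (blk 10, set 2) → L1-HIT  vc=[22]
10: 0x137 (blk 19, set 3) → MISS  vc=[22, 31]
11: 0xa5 (blk 10, set 2) → L1-HIT  vc=[22, 31]
12: 0xa8 (blk 10, set 2) → L1-HIT  vc=[22, 31]
13: 0xa7 (blk 10, set 2) → L1-HIT  vc=[22, 31]
14: 0x16d (blk 22, set 2) → VC-HIT  vc=[10, 31]

MISSES = 4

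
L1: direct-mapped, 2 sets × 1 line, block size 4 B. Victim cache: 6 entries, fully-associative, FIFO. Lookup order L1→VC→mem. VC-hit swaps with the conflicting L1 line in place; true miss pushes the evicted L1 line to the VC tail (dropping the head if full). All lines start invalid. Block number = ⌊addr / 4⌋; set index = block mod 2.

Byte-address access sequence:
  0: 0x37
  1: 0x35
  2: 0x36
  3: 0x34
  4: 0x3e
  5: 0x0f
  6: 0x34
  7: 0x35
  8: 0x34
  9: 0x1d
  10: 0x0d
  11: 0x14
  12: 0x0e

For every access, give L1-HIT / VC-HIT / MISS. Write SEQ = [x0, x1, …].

SEQ = [MISS, L1-HIT, L1-HIT, L1-HIT, MISS, MISS, VC-HIT, L1-HIT, L1-HIT, MISS, VC-HIT, MISS, VC-HIT]

0: 0x37 (blk 13, set 1) → MISS  vc=[]
1: 0x35 (blk 13, set 1) → L1-HIT  vc=[]
2: 0x36 (blk 13, set 1) → L1-HIT  vc=[]
3: 0x34 (blk 13, set 1) → L1-HIT  vc=[]
4: 0x3e (blk 15, set 1) → MISS  vc=[13]
5: 0xf (blk 3, set 1) → MISS  vc=[13, 15]
6: 0x34 (blk 13, set 1) → VC-HIT  vc=[3, 15]
7: 0x35 (blk 13, set 1) → L1-HIT  vc=[3, 15]
8: 0x34 (blk 13, set 1) → L1-HIT  vc=[3, 15]
9: 0x1d (blk 7, set 1) → MISS  vc=[3, 15, 13]
10: 0xd (blk 3, set 1) → VC-HIT  vc=[7, 15, 13]
11: 0x14 (blk 5, set 1) → MISS  vc=[7, 15, 13, 3]
12: 0xe (blk 3, set 1) → VC-HIT  vc=[7, 15, 13, 5]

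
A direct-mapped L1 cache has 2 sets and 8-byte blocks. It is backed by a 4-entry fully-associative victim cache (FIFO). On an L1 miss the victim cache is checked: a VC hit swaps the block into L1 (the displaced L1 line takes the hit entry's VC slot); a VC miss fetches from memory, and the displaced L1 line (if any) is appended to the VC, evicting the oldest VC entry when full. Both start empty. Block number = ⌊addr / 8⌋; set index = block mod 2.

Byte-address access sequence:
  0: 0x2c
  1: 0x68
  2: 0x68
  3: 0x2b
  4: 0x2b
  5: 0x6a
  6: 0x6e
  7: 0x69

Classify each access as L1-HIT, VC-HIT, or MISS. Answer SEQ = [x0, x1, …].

SEQ = [MISS, MISS, L1-HIT, VC-HIT, L1-HIT, VC-HIT, L1-HIT, L1-HIT]

#0 0x2c→b5/s1 MISS; vc=[]
#1 0x68→b13/s1 MISS; vc=[5]
#2 0x68→b13/s1 L1-HIT; vc=[5]
#3 0x2b→b5/s1 VC-HIT; vc=[13]
#4 0x2b→b5/s1 L1-HIT; vc=[13]
#5 0x6a→b13/s1 VC-HIT; vc=[5]
#6 0x6e→b13/s1 L1-HIT; vc=[5]
#7 0x69→b13/s1 L1-HIT; vc=[5]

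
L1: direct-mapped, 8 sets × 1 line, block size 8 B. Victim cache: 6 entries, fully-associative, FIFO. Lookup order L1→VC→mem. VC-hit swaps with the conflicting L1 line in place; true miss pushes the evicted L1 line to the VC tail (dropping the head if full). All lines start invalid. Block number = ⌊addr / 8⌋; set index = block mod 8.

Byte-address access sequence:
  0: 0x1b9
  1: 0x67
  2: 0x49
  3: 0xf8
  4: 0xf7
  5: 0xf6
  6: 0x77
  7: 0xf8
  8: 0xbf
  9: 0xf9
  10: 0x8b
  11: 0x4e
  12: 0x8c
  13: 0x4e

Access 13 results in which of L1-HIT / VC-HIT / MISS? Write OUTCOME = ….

OUTCOME = VC-HIT

0: 0x1b9 (blk 55, set 7) → MISS  vc=[]
1: 0x67 (blk 12, set 4) → MISS  vc=[]
2: 0x49 (blk 9, set 1) → MISS  vc=[]
3: 0xf8 (blk 31, set 7) → MISS  vc=[55]
4: 0xf7 (blk 30, set 6) → MISS  vc=[55]
5: 0xf6 (blk 30, set 6) → L1-HIT  vc=[55]
6: 0x77 (blk 14, set 6) → MISS  vc=[55, 30]
7: 0xf8 (blk 31, set 7) → L1-HIT  vc=[55, 30]
8: 0xbf (blk 23, set 7) → MISS  vc=[55, 30, 31]
9: 0xf9 (blk 31, set 7) → VC-HIT  vc=[55, 30, 23]
10: 0x8b (blk 17, set 1) → MISS  vc=[55, 30, 23, 9]
11: 0x4e (blk 9, set 1) → VC-HIT  vc=[55, 30, 23, 17]
12: 0x8c (blk 17, set 1) → VC-HIT  vc=[55, 30, 23, 9]
13: 0x4e (blk 9, set 1) → VC-HIT  vc=[55, 30, 23, 17]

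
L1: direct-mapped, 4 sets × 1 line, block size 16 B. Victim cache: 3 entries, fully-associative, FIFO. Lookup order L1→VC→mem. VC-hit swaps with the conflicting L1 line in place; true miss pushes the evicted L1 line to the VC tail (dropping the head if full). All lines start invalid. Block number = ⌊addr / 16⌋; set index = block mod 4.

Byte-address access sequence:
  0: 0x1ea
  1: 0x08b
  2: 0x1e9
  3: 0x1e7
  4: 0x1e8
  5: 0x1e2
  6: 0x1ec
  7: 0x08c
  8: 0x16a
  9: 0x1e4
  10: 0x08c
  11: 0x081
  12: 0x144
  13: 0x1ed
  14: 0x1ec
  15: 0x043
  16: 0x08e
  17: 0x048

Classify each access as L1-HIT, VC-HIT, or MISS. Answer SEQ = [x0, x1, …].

SEQ = [MISS, MISS, L1-HIT, L1-HIT, L1-HIT, L1-HIT, L1-HIT, L1-HIT, MISS, VC-HIT, L1-HIT, L1-HIT, MISS, L1-HIT, L1-HIT, MISS, VC-HIT, VC-HIT]

  [0] addr=0x1ea blk=30 s=2: MISS | VC []
  [1] addr=0x8b blk=8 s=0: MISS | VC []
  [2] addr=0x1e9 blk=30 s=2: L1-HIT | VC []
  [3] addr=0x1e7 blk=30 s=2: L1-HIT | VC []
  [4] addr=0x1e8 blk=30 s=2: L1-HIT | VC []
  [5] addr=0x1e2 blk=30 s=2: L1-HIT | VC []
  [6] addr=0x1ec blk=30 s=2: L1-HIT | VC []
  [7] addr=0x8c blk=8 s=0: L1-HIT | VC []
  [8] addr=0x16a blk=22 s=2: MISS | VC [30]
  [9] addr=0x1e4 blk=30 s=2: VC-HIT | VC [22]
  [10] addr=0x8c blk=8 s=0: L1-HIT | VC [22]
  [11] addr=0x81 blk=8 s=0: L1-HIT | VC [22]
  [12] addr=0x144 blk=20 s=0: MISS | VC [22, 8]
  [13] addr=0x1ed blk=30 s=2: L1-HIT | VC [22, 8]
  [14] addr=0x1ec blk=30 s=2: L1-HIT | VC [22, 8]
  [15] addr=0x43 blk=4 s=0: MISS | VC [22, 8, 20]
  [16] addr=0x8e blk=8 s=0: VC-HIT | VC [22, 4, 20]
  [17] addr=0x48 blk=4 s=0: VC-HIT | VC [22, 8, 20]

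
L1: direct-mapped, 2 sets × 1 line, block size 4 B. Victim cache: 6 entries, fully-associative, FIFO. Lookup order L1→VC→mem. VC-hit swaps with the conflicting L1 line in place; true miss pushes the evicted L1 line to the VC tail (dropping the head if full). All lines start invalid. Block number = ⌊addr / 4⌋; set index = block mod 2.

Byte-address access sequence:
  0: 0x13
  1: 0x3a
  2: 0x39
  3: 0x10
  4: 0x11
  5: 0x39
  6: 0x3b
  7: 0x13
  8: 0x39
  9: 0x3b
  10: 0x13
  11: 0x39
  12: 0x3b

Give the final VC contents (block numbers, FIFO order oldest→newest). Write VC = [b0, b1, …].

0: 0x13 (blk 4, set 0) → MISS  vc=[]
1: 0x3a (blk 14, set 0) → MISS  vc=[4]
2: 0x39 (blk 14, set 0) → L1-HIT  vc=[4]
3: 0x10 (blk 4, set 0) → VC-HIT  vc=[14]
4: 0x11 (blk 4, set 0) → L1-HIT  vc=[14]
5: 0x39 (blk 14, set 0) → VC-HIT  vc=[4]
6: 0x3b (blk 14, set 0) → L1-HIT  vc=[4]
7: 0x13 (blk 4, set 0) → VC-HIT  vc=[14]
8: 0x39 (blk 14, set 0) → VC-HIT  vc=[4]
9: 0x3b (blk 14, set 0) → L1-HIT  vc=[4]
10: 0x13 (blk 4, set 0) → VC-HIT  vc=[14]
11: 0x39 (blk 14, set 0) → VC-HIT  vc=[4]
12: 0x3b (blk 14, set 0) → L1-HIT  vc=[4]

VC = [4]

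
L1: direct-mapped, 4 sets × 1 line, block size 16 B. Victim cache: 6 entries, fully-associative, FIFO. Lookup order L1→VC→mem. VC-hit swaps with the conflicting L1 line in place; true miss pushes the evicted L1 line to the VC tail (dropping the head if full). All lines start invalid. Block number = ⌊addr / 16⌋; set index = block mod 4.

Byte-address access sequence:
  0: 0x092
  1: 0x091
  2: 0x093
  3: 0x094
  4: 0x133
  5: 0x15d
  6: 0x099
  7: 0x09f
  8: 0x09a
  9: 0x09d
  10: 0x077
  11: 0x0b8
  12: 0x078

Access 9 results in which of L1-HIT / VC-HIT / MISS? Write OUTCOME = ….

#0 0x92→b9/s1 MISS; vc=[]
#1 0x91→b9/s1 L1-HIT; vc=[]
#2 0x93→b9/s1 L1-HIT; vc=[]
#3 0x94→b9/s1 L1-HIT; vc=[]
#4 0x133→b19/s3 MISS; vc=[]
#5 0x15d→b21/s1 MISS; vc=[9]
#6 0x99→b9/s1 VC-HIT; vc=[21]
#7 0x9f→b9/s1 L1-HIT; vc=[21]
#8 0x9a→b9/s1 L1-HIT; vc=[21]
#9 0x9d→b9/s1 L1-HIT; vc=[21]
#10 0x77→b7/s3 MISS; vc=[21,19]
#11 0xb8→b11/s3 MISS; vc=[21,19,7]
#12 0x78→b7/s3 VC-HIT; vc=[21,19,11]

OUTCOME = L1-HIT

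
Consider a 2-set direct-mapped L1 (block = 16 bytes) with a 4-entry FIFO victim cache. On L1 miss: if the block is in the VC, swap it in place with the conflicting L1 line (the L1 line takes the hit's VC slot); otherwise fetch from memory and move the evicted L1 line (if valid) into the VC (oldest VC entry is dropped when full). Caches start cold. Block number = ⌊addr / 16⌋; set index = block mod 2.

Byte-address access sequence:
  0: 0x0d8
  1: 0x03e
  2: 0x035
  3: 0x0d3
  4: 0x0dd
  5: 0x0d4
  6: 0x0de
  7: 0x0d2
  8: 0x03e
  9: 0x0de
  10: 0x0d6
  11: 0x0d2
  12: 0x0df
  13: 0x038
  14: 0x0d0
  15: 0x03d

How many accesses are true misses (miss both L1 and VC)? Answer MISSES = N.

MISSES = 2

#0 0xd8→b13/s1 MISS; vc=[]
#1 0x3e→b3/s1 MISS; vc=[13]
#2 0x35→b3/s1 L1-HIT; vc=[13]
#3 0xd3→b13/s1 VC-HIT; vc=[3]
#4 0xdd→b13/s1 L1-HIT; vc=[3]
#5 0xd4→b13/s1 L1-HIT; vc=[3]
#6 0xde→b13/s1 L1-HIT; vc=[3]
#7 0xd2→b13/s1 L1-HIT; vc=[3]
#8 0x3e→b3/s1 VC-HIT; vc=[13]
#9 0xde→b13/s1 VC-HIT; vc=[3]
#10 0xd6→b13/s1 L1-HIT; vc=[3]
#11 0xd2→b13/s1 L1-HIT; vc=[3]
#12 0xdf→b13/s1 L1-HIT; vc=[3]
#13 0x38→b3/s1 VC-HIT; vc=[13]
#14 0xd0→b13/s1 VC-HIT; vc=[3]
#15 0x3d→b3/s1 VC-HIT; vc=[13]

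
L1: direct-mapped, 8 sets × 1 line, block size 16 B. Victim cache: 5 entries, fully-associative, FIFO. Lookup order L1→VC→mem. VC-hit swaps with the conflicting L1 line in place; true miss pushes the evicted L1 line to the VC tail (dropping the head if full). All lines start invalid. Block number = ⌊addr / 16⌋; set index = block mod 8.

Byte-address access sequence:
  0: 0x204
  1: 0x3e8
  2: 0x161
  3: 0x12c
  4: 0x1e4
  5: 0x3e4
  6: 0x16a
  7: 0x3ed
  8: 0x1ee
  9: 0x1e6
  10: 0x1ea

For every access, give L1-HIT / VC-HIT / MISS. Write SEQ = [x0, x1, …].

SEQ = [MISS, MISS, MISS, MISS, MISS, VC-HIT, VC-HIT, VC-HIT, VC-HIT, L1-HIT, L1-HIT]

0: 0x204 (blk 32, set 0) → MISS  vc=[]
1: 0x3e8 (blk 62, set 6) → MISS  vc=[]
2: 0x161 (blk 22, set 6) → MISS  vc=[62]
3: 0x12c (blk 18, set 2) → MISS  vc=[62]
4: 0x1e4 (blk 30, set 6) → MISS  vc=[62, 22]
5: 0x3e4 (blk 62, set 6) → VC-HIT  vc=[30, 22]
6: 0x16a (blk 22, set 6) → VC-HIT  vc=[30, 62]
7: 0x3ed (blk 62, set 6) → VC-HIT  vc=[30, 22]
8: 0x1ee (blk 30, set 6) → VC-HIT  vc=[62, 22]
9: 0x1e6 (blk 30, set 6) → L1-HIT  vc=[62, 22]
10: 0x1ea (blk 30, set 6) → L1-HIT  vc=[62, 22]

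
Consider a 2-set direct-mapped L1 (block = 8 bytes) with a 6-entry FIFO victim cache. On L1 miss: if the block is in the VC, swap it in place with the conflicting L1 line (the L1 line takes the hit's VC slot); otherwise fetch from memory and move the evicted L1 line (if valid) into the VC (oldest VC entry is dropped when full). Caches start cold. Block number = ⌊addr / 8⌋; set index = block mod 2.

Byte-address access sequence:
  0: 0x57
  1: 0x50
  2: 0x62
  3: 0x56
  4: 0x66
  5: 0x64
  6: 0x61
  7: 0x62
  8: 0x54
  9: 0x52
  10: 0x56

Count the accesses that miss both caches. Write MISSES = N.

MISSES = 2

0: 0x57 (blk 10, set 0) → MISS  vc=[]
1: 0x50 (blk 10, set 0) → L1-HIT  vc=[]
2: 0x62 (blk 12, set 0) → MISS  vc=[10]
3: 0x56 (blk 10, set 0) → VC-HIT  vc=[12]
4: 0x66 (blk 12, set 0) → VC-HIT  vc=[10]
5: 0x64 (blk 12, set 0) → L1-HIT  vc=[10]
6: 0x61 (blk 12, set 0) → L1-HIT  vc=[10]
7: 0x62 (blk 12, set 0) → L1-HIT  vc=[10]
8: 0x54 (blk 10, set 0) → VC-HIT  vc=[12]
9: 0x52 (blk 10, set 0) → L1-HIT  vc=[12]
10: 0x56 (blk 10, set 0) → L1-HIT  vc=[12]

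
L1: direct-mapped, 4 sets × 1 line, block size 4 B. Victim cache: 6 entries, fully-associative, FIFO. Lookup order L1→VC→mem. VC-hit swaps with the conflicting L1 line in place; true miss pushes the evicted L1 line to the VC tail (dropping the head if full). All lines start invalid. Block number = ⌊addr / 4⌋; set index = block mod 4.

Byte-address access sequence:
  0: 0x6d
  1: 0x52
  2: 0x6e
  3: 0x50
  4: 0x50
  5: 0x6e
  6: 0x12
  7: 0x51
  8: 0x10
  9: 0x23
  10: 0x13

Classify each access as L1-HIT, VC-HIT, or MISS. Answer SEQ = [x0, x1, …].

  [0] addr=0x6d blk=27 s=3: MISS | VC []
  [1] addr=0x52 blk=20 s=0: MISS | VC []
  [2] addr=0x6e blk=27 s=3: L1-HIT | VC []
  [3] addr=0x50 blk=20 s=0: L1-HIT | VC []
  [4] addr=0x50 blk=20 s=0: L1-HIT | VC []
  [5] addr=0x6e blk=27 s=3: L1-HIT | VC []
  [6] addr=0x12 blk=4 s=0: MISS | VC [20]
  [7] addr=0x51 blk=20 s=0: VC-HIT | VC [4]
  [8] addr=0x10 blk=4 s=0: VC-HIT | VC [20]
  [9] addr=0x23 blk=8 s=0: MISS | VC [20, 4]
  [10] addr=0x13 blk=4 s=0: VC-HIT | VC [20, 8]

SEQ = [MISS, MISS, L1-HIT, L1-HIT, L1-HIT, L1-HIT, MISS, VC-HIT, VC-HIT, MISS, VC-HIT]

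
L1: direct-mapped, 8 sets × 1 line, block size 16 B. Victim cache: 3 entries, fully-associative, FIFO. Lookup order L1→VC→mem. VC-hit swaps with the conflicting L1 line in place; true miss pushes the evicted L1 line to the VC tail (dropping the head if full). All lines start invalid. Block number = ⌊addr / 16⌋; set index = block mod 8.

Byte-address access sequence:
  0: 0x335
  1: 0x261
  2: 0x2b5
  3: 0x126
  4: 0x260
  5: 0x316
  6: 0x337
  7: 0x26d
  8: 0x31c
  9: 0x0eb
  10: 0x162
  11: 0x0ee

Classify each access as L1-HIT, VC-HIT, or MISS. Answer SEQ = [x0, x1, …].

0: 0x335 (blk 51, set 3) → MISS  vc=[]
1: 0x261 (blk 38, set 6) → MISS  vc=[]
2: 0x2b5 (blk 43, set 3) → MISS  vc=[51]
3: 0x126 (blk 18, set 2) → MISS  vc=[51]
4: 0x260 (blk 38, set 6) → L1-HIT  vc=[51]
5: 0x316 (blk 49, set 1) → MISS  vc=[51]
6: 0x337 (blk 51, set 3) → VC-HIT  vc=[43]
7: 0x26d (blk 38, set 6) → L1-HIT  vc=[43]
8: 0x31c (blk 49, set 1) → L1-HIT  vc=[43]
9: 0xeb (blk 14, set 6) → MISS  vc=[43, 38]
10: 0x162 (blk 22, set 6) → MISS  vc=[43, 38, 14]
11: 0xee (blk 14, set 6) → VC-HIT  vc=[43, 38, 22]

SEQ = [MISS, MISS, MISS, MISS, L1-HIT, MISS, VC-HIT, L1-HIT, L1-HIT, MISS, MISS, VC-HIT]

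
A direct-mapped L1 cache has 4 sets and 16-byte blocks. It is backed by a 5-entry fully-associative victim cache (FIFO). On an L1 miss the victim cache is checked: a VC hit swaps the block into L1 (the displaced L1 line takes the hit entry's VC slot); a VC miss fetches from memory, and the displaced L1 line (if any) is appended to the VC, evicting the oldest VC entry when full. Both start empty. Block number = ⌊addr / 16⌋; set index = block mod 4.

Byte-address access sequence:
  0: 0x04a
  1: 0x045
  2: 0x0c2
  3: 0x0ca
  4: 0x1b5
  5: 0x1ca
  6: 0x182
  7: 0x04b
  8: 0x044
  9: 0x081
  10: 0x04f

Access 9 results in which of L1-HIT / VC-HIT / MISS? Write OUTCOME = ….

0: 0x4a (blk 4, set 0) → MISS  vc=[]
1: 0x45 (blk 4, set 0) → L1-HIT  vc=[]
2: 0xc2 (blk 12, set 0) → MISS  vc=[4]
3: 0xca (blk 12, set 0) → L1-HIT  vc=[4]
4: 0x1b5 (blk 27, set 3) → MISS  vc=[4]
5: 0x1ca (blk 28, set 0) → MISS  vc=[4, 12]
6: 0x182 (blk 24, set 0) → MISS  vc=[4, 12, 28]
7: 0x4b (blk 4, set 0) → VC-HIT  vc=[24, 12, 28]
8: 0x44 (blk 4, set 0) → L1-HIT  vc=[24, 12, 28]
9: 0x81 (blk 8, set 0) → MISS  vc=[24, 12, 28, 4]
10: 0x4f (blk 4, set 0) → VC-HIT  vc=[24, 12, 28, 8]

OUTCOME = MISS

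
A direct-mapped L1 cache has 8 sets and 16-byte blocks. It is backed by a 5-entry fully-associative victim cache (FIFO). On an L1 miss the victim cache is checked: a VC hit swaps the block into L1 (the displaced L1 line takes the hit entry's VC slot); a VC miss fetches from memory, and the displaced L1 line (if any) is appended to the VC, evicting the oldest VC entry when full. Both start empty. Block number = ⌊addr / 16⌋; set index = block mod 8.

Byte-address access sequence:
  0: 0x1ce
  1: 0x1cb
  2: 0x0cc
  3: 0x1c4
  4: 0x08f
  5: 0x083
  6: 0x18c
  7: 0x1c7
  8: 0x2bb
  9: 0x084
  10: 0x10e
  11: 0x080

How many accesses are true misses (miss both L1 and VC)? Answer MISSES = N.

MISSES = 6

#0 0x1ce→b28/s4 MISS; vc=[]
#1 0x1cb→b28/s4 L1-HIT; vc=[]
#2 0xcc→b12/s4 MISS; vc=[28]
#3 0x1c4→b28/s4 VC-HIT; vc=[12]
#4 0x8f→b8/s0 MISS; vc=[12]
#5 0x83→b8/s0 L1-HIT; vc=[12]
#6 0x18c→b24/s0 MISS; vc=[12,8]
#7 0x1c7→b28/s4 L1-HIT; vc=[12,8]
#8 0x2bb→b43/s3 MISS; vc=[12,8]
#9 0x84→b8/s0 VC-HIT; vc=[12,24]
#10 0x10e→b16/s0 MISS; vc=[12,24,8]
#11 0x80→b8/s0 VC-HIT; vc=[12,24,16]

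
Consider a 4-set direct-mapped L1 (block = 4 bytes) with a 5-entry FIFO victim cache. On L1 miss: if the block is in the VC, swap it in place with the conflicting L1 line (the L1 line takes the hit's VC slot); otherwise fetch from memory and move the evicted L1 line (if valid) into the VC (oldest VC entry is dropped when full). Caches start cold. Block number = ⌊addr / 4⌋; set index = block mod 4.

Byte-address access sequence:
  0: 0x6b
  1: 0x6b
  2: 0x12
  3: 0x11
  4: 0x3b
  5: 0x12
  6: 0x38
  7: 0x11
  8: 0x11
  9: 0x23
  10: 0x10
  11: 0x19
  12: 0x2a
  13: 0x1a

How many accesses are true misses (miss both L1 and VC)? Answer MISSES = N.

MISSES = 6

0: 0x6b (blk 26, set 2) → MISS  vc=[]
1: 0x6b (blk 26, set 2) → L1-HIT  vc=[]
2: 0x12 (blk 4, set 0) → MISS  vc=[]
3: 0x11 (blk 4, set 0) → L1-HIT  vc=[]
4: 0x3b (blk 14, set 2) → MISS  vc=[26]
5: 0x12 (blk 4, set 0) → L1-HIT  vc=[26]
6: 0x38 (blk 14, set 2) → L1-HIT  vc=[26]
7: 0x11 (blk 4, set 0) → L1-HIT  vc=[26]
8: 0x11 (blk 4, set 0) → L1-HIT  vc=[26]
9: 0x23 (blk 8, set 0) → MISS  vc=[26, 4]
10: 0x10 (blk 4, set 0) → VC-HIT  vc=[26, 8]
11: 0x19 (blk 6, set 2) → MISS  vc=[26, 8, 14]
12: 0x2a (blk 10, set 2) → MISS  vc=[26, 8, 14, 6]
13: 0x1a (blk 6, set 2) → VC-HIT  vc=[26, 8, 14, 10]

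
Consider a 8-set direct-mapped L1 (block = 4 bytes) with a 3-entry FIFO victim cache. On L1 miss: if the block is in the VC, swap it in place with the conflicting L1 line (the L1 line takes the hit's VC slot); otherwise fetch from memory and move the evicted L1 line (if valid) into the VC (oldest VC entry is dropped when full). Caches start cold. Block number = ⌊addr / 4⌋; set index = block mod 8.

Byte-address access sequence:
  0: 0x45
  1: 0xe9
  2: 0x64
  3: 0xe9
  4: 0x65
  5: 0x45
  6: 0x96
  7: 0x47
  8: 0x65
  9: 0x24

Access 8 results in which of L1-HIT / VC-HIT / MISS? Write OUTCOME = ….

OUTCOME = VC-HIT

0: 0x45 (blk 17, set 1) → MISS  vc=[]
1: 0xe9 (blk 58, set 2) → MISS  vc=[]
2: 0x64 (blk 25, set 1) → MISS  vc=[17]
3: 0xe9 (blk 58, set 2) → L1-HIT  vc=[17]
4: 0x65 (blk 25, set 1) → L1-HIT  vc=[17]
5: 0x45 (blk 17, set 1) → VC-HIT  vc=[25]
6: 0x96 (blk 37, set 5) → MISS  vc=[25]
7: 0x47 (blk 17, set 1) → L1-HIT  vc=[25]
8: 0x65 (blk 25, set 1) → VC-HIT  vc=[17]
9: 0x24 (blk 9, set 1) → MISS  vc=[17, 25]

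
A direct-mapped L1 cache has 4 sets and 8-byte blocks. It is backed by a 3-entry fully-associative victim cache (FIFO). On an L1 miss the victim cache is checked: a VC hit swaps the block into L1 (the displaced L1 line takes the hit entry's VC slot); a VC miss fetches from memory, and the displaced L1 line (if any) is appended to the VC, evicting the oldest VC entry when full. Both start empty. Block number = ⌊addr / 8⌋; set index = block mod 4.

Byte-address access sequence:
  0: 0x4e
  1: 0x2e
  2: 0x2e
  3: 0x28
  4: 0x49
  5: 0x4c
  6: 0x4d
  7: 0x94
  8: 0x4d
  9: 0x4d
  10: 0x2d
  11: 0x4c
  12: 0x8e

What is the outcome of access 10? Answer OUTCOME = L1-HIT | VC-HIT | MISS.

  [0] addr=0x4e blk=9 s=1: MISS | VC []
  [1] addr=0x2e blk=5 s=1: MISS | VC [9]
  [2] addr=0x2e blk=5 s=1: L1-HIT | VC [9]
  [3] addr=0x28 blk=5 s=1: L1-HIT | VC [9]
  [4] addr=0x49 blk=9 s=1: VC-HIT | VC [5]
  [5] addr=0x4c blk=9 s=1: L1-HIT | VC [5]
  [6] addr=0x4d blk=9 s=1: L1-HIT | VC [5]
  [7] addr=0x94 blk=18 s=2: MISS | VC [5]
  [8] addr=0x4d blk=9 s=1: L1-HIT | VC [5]
  [9] addr=0x4d blk=9 s=1: L1-HIT | VC [5]
  [10] addr=0x2d blk=5 s=1: VC-HIT | VC [9]
  [11] addr=0x4c blk=9 s=1: VC-HIT | VC [5]
  [12] addr=0x8e blk=17 s=1: MISS | VC [5, 9]

OUTCOME = VC-HIT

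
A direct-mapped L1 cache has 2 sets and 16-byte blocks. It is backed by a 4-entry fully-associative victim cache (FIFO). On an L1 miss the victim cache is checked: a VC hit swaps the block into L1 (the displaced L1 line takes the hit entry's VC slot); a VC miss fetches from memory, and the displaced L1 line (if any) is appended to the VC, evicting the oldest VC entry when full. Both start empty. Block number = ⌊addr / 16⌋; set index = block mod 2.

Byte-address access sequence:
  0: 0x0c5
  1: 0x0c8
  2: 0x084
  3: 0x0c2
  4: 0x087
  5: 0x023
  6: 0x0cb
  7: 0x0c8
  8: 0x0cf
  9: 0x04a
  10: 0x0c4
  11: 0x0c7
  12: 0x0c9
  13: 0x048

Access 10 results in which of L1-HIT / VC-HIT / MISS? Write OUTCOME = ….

#0 0xc5→b12/s0 MISS; vc=[]
#1 0xc8→b12/s0 L1-HIT; vc=[]
#2 0x84→b8/s0 MISS; vc=[12]
#3 0xc2→b12/s0 VC-HIT; vc=[8]
#4 0x87→b8/s0 VC-HIT; vc=[12]
#5 0x23→b2/s0 MISS; vc=[12,8]
#6 0xcb→b12/s0 VC-HIT; vc=[2,8]
#7 0xc8→b12/s0 L1-HIT; vc=[2,8]
#8 0xcf→b12/s0 L1-HIT; vc=[2,8]
#9 0x4a→b4/s0 MISS; vc=[2,8,12]
#10 0xc4→b12/s0 VC-HIT; vc=[2,8,4]
#11 0xc7→b12/s0 L1-HIT; vc=[2,8,4]
#12 0xc9→b12/s0 L1-HIT; vc=[2,8,4]
#13 0x48→b4/s0 VC-HIT; vc=[2,8,12]

OUTCOME = VC-HIT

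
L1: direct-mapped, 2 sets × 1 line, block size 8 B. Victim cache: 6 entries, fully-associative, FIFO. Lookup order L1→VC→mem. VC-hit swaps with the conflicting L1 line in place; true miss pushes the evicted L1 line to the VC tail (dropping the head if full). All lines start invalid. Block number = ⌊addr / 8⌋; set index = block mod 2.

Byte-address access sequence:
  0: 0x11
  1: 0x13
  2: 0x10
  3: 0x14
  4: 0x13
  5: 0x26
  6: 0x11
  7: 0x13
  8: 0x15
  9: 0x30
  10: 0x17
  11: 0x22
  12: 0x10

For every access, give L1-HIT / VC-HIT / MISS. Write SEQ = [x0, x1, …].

SEQ = [MISS, L1-HIT, L1-HIT, L1-HIT, L1-HIT, MISS, VC-HIT, L1-HIT, L1-HIT, MISS, VC-HIT, VC-HIT, VC-HIT]

  [0] addr=0x11 blk=2 s=0: MISS | VC []
  [1] addr=0x13 blk=2 s=0: L1-HIT | VC []
  [2] addr=0x10 blk=2 s=0: L1-HIT | VC []
  [3] addr=0x14 blk=2 s=0: L1-HIT | VC []
  [4] addr=0x13 blk=2 s=0: L1-HIT | VC []
  [5] addr=0x26 blk=4 s=0: MISS | VC [2]
  [6] addr=0x11 blk=2 s=0: VC-HIT | VC [4]
  [7] addr=0x13 blk=2 s=0: L1-HIT | VC [4]
  [8] addr=0x15 blk=2 s=0: L1-HIT | VC [4]
  [9] addr=0x30 blk=6 s=0: MISS | VC [4, 2]
  [10] addr=0x17 blk=2 s=0: VC-HIT | VC [4, 6]
  [11] addr=0x22 blk=4 s=0: VC-HIT | VC [2, 6]
  [12] addr=0x10 blk=2 s=0: VC-HIT | VC [4, 6]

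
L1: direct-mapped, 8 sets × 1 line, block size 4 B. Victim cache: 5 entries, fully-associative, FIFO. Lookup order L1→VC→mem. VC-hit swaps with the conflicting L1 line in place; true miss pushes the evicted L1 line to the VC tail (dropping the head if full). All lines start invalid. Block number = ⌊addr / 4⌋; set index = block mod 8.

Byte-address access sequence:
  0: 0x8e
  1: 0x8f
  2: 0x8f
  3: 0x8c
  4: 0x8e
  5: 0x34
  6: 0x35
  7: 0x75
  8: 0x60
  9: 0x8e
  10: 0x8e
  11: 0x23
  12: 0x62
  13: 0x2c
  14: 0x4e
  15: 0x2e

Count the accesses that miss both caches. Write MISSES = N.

  [0] addr=0x8e blk=35 s=3: MISS | VC []
  [1] addr=0x8f blk=35 s=3: L1-HIT | VC []
  [2] addr=0x8f blk=35 s=3: L1-HIT | VC []
  [3] addr=0x8c blk=35 s=3: L1-HIT | VC []
  [4] addr=0x8e blk=35 s=3: L1-HIT | VC []
  [5] addr=0x34 blk=13 s=5: MISS | VC []
  [6] addr=0x35 blk=13 s=5: L1-HIT | VC []
  [7] addr=0x75 blk=29 s=5: MISS | VC [13]
  [8] addr=0x60 blk=24 s=0: MISS | VC [13]
  [9] addr=0x8e blk=35 s=3: L1-HIT | VC [13]
  [10] addr=0x8e blk=35 s=3: L1-HIT | VC [13]
  [11] addr=0x23 blk=8 s=0: MISS | VC [13, 24]
  [12] addr=0x62 blk=24 s=0: VC-HIT | VC [13, 8]
  [13] addr=0x2c blk=11 s=3: MISS | VC [13, 8, 35]
  [14] addr=0x4e blk=19 s=3: MISS | VC [13, 8, 35, 11]
  [15] addr=0x2e blk=11 s=3: VC-HIT | VC [13, 8, 35, 19]

MISSES = 7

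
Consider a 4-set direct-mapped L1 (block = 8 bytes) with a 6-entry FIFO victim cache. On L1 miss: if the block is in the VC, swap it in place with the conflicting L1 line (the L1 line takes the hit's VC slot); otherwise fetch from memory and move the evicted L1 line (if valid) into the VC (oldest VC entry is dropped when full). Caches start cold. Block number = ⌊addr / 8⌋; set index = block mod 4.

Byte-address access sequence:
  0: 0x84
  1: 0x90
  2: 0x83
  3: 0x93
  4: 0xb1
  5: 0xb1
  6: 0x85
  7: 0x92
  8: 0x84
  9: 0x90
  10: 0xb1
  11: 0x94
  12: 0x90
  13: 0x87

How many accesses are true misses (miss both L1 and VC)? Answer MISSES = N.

  [0] addr=0x84 blk=16 s=0: MISS | VC []
  [1] addr=0x90 blk=18 s=2: MISS | VC []
  [2] addr=0x83 blk=16 s=0: L1-HIT | VC []
  [3] addr=0x93 blk=18 s=2: L1-HIT | VC []
  [4] addr=0xb1 blk=22 s=2: MISS | VC [18]
  [5] addr=0xb1 blk=22 s=2: L1-HIT | VC [18]
  [6] addr=0x85 blk=16 s=0: L1-HIT | VC [18]
  [7] addr=0x92 blk=18 s=2: VC-HIT | VC [22]
  [8] addr=0x84 blk=16 s=0: L1-HIT | VC [22]
  [9] addr=0x90 blk=18 s=2: L1-HIT | VC [22]
  [10] addr=0xb1 blk=22 s=2: VC-HIT | VC [18]
  [11] addr=0x94 blk=18 s=2: VC-HIT | VC [22]
  [12] addr=0x90 blk=18 s=2: L1-HIT | VC [22]
  [13] addr=0x87 blk=16 s=0: L1-HIT | VC [22]

MISSES = 3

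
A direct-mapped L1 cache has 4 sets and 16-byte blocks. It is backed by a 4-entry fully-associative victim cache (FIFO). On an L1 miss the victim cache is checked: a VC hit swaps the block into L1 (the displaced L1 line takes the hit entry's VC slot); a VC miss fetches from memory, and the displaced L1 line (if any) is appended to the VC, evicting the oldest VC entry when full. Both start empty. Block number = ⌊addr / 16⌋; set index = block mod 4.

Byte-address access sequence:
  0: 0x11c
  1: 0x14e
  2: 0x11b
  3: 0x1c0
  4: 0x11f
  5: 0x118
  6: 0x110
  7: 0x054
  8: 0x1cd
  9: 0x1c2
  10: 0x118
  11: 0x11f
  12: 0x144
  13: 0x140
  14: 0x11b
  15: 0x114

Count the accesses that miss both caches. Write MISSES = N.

MISSES = 4

  [0] addr=0x11c blk=17 s=1: MISS | VC []
  [1] addr=0x14e blk=20 s=0: MISS | VC []
  [2] addr=0x11b blk=17 s=1: L1-HIT | VC []
  [3] addr=0x1c0 blk=28 s=0: MISS | VC [20]
  [4] addr=0x11f blk=17 s=1: L1-HIT | VC [20]
  [5] addr=0x118 blk=17 s=1: L1-HIT | VC [20]
  [6] addr=0x110 blk=17 s=1: L1-HIT | VC [20]
  [7] addr=0x54 blk=5 s=1: MISS | VC [20, 17]
  [8] addr=0x1cd blk=28 s=0: L1-HIT | VC [20, 17]
  [9] addr=0x1c2 blk=28 s=0: L1-HIT | VC [20, 17]
  [10] addr=0x118 blk=17 s=1: VC-HIT | VC [20, 5]
  [11] addr=0x11f blk=17 s=1: L1-HIT | VC [20, 5]
  [12] addr=0x144 blk=20 s=0: VC-HIT | VC [28, 5]
  [13] addr=0x140 blk=20 s=0: L1-HIT | VC [28, 5]
  [14] addr=0x11b blk=17 s=1: L1-HIT | VC [28, 5]
  [15] addr=0x114 blk=17 s=1: L1-HIT | VC [28, 5]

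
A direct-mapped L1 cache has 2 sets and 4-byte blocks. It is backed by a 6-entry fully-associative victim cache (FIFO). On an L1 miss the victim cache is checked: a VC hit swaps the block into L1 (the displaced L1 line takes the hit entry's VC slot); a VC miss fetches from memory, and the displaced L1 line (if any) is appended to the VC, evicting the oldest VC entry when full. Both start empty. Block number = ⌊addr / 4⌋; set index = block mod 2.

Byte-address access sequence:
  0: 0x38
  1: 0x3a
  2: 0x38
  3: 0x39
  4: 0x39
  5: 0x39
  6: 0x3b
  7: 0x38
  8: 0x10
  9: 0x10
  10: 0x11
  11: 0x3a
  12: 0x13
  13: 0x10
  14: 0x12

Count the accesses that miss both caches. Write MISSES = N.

MISSES = 2

#0 0x38→b14/s0 MISS; vc=[]
#1 0x3a→b14/s0 L1-HIT; vc=[]
#2 0x38→b14/s0 L1-HIT; vc=[]
#3 0x39→b14/s0 L1-HIT; vc=[]
#4 0x39→b14/s0 L1-HIT; vc=[]
#5 0x39→b14/s0 L1-HIT; vc=[]
#6 0x3b→b14/s0 L1-HIT; vc=[]
#7 0x38→b14/s0 L1-HIT; vc=[]
#8 0x10→b4/s0 MISS; vc=[14]
#9 0x10→b4/s0 L1-HIT; vc=[14]
#10 0x11→b4/s0 L1-HIT; vc=[14]
#11 0x3a→b14/s0 VC-HIT; vc=[4]
#12 0x13→b4/s0 VC-HIT; vc=[14]
#13 0x10→b4/s0 L1-HIT; vc=[14]
#14 0x12→b4/s0 L1-HIT; vc=[14]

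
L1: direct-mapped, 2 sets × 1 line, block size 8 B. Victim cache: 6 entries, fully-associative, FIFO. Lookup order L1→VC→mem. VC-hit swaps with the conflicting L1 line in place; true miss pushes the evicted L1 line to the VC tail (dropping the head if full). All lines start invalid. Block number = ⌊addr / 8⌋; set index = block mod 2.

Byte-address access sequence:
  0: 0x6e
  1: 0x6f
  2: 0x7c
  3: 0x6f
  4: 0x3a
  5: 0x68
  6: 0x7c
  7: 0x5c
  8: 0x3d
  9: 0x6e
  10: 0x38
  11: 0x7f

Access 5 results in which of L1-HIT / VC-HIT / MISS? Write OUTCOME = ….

0: 0x6e (blk 13, set 1) → MISS  vc=[]
1: 0x6f (blk 13, set 1) → L1-HIT  vc=[]
2: 0x7c (blk 15, set 1) → MISS  vc=[13]
3: 0x6f (blk 13, set 1) → VC-HIT  vc=[15]
4: 0x3a (blk 7, set 1) → MISS  vc=[15, 13]
5: 0x68 (blk 13, set 1) → VC-HIT  vc=[15, 7]
6: 0x7c (blk 15, set 1) → VC-HIT  vc=[13, 7]
7: 0x5c (blk 11, set 1) → MISS  vc=[13, 7, 15]
8: 0x3d (blk 7, set 1) → VC-HIT  vc=[13, 11, 15]
9: 0x6e (blk 13, set 1) → VC-HIT  vc=[7, 11, 15]
10: 0x38 (blk 7, set 1) → VC-HIT  vc=[13, 11, 15]
11: 0x7f (blk 15, set 1) → VC-HIT  vc=[13, 11, 7]

OUTCOME = VC-HIT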